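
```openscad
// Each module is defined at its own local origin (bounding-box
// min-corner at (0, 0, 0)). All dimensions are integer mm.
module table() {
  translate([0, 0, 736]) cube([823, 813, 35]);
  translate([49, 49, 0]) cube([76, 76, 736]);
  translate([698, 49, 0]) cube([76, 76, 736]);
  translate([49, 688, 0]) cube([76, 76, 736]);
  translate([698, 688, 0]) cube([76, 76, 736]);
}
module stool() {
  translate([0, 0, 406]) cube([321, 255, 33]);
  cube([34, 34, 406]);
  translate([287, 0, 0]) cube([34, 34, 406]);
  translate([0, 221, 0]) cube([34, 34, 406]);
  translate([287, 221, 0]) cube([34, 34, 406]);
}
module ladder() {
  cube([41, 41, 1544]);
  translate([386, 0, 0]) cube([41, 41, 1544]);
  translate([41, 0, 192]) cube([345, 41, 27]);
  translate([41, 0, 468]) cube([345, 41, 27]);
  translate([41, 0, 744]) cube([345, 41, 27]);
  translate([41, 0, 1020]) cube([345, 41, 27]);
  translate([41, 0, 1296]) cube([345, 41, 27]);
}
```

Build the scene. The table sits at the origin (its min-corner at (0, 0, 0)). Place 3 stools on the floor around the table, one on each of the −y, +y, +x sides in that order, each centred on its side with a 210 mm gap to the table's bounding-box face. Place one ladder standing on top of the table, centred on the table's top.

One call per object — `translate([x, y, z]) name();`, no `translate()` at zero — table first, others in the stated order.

table();
translate([251, -465, 0]) stool();
translate([251, 1023, 0]) stool();
translate([1033, 279, 0]) stool();
translate([198, 386, 771]) ladder();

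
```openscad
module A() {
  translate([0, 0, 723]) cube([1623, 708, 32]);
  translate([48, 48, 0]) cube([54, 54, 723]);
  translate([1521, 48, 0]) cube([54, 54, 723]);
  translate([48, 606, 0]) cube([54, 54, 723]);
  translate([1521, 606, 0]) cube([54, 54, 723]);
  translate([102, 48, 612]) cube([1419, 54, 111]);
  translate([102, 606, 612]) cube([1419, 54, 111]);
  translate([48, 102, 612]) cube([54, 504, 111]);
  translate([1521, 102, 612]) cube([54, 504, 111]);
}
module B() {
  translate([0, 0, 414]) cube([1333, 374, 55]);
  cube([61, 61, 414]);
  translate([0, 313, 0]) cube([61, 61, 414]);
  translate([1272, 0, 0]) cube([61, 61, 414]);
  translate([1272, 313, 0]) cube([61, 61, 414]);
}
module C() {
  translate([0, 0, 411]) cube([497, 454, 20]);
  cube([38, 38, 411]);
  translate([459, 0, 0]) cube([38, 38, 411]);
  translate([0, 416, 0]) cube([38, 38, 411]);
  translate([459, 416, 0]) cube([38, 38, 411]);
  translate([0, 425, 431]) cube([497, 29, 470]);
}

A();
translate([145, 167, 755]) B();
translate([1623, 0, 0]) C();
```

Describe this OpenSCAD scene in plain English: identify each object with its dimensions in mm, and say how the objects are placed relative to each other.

A is a table: top 1623 mm (x) × 708 mm (y), 32 mm thick, upper face at z = 755 mm, on four 54×54 mm square legs, each inset 48 mm from the nearest pair of top edges, running from z = 0 to the bottom of the top. Four apron rails, 54 mm thick and 111 mm tall, run between adjacent legs with their top edges flush with the underside of the top and their outer faces flush with the legs' outer faces.

B is a long wooden bench with a 1333 mm (x) × 374 mm (y) seat, 55 mm thick, its top surface 469 mm above the floor. Four 61 mm square legs at the seat corners, flush with the edges, run from z = 0 to the seat underside.

C is a chair. The seat is a 497×454×20 mm slab with its top at z = 431 mm, on four 38×38 mm corner legs (flush with the seat edges, standing on z = 0). A flat backrest 29 mm thick, 470 mm tall, spans the full seat width and rises from the seat top along its +y edge, rear face flush with the rear of the seat.

The bench is on top of the table, centred. The chair is against the table's +x side, with their −y faces flush.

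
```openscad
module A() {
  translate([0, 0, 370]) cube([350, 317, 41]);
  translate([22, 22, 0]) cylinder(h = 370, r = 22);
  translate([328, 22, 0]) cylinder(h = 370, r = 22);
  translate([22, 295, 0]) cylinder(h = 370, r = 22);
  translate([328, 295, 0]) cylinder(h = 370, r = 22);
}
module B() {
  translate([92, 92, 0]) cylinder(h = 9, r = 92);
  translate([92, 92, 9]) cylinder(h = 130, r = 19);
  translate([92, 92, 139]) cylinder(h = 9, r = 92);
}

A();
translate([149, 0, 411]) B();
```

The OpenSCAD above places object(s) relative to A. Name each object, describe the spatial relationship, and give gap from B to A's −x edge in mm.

The spool's min-x is at 149; the stool's min-x is 0; gap = 149 mm.

A is a stool. B is a spool. The spool is on top of the stool. The gap from the spool to the stool's −x edge is 149 mm.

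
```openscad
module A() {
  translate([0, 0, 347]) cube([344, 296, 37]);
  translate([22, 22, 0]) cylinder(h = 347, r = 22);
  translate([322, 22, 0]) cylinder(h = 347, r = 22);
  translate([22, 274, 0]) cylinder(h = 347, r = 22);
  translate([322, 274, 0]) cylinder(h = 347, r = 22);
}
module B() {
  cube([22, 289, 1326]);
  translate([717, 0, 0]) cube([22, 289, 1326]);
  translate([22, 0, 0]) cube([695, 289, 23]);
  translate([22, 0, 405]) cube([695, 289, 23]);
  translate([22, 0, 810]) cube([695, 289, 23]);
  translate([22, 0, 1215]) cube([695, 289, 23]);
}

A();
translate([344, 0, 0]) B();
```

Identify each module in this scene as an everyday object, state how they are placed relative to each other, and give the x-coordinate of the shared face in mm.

A is a stool. B is a bookshelf. The bookshelf is against the stool's +x side, with their −y faces flush. The x-coordinate of the shared face is 344 mm.

The stool's +x face and the bookshelf's −x face are both at x = 344 mm.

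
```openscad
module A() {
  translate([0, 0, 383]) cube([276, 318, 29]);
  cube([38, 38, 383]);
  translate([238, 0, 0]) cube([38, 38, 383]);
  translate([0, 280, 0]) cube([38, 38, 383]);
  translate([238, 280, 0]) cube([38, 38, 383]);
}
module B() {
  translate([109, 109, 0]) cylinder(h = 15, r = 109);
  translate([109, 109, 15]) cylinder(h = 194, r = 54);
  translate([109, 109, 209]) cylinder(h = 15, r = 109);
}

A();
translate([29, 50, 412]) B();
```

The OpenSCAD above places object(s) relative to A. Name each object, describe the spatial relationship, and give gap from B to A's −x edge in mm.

The spool's min-x is at 29; the stool's min-x is 0; gap = 29 mm.

A is a stool. B is a spool. The spool is on top of the stool, centred. The gap from the spool to the stool's −x edge is 29 mm.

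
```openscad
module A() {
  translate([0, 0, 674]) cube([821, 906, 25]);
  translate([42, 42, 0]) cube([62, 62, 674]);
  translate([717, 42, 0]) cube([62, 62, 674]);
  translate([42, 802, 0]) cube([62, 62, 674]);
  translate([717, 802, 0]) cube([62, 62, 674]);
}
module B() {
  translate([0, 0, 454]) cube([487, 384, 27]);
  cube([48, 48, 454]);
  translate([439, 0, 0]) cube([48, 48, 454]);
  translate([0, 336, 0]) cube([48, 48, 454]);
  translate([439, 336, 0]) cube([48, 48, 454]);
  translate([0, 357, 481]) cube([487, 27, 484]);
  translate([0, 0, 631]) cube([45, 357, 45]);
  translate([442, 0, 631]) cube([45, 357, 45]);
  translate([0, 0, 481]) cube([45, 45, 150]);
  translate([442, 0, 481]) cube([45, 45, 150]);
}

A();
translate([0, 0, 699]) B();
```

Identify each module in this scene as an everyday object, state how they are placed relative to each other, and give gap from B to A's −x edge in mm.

The chair's min-x is at 0; the table's min-x is 0; gap = 0 mm.

A is a table. B is a chair. The chair is on top of the table. The gap from the chair to the table's −x edge is 0 mm.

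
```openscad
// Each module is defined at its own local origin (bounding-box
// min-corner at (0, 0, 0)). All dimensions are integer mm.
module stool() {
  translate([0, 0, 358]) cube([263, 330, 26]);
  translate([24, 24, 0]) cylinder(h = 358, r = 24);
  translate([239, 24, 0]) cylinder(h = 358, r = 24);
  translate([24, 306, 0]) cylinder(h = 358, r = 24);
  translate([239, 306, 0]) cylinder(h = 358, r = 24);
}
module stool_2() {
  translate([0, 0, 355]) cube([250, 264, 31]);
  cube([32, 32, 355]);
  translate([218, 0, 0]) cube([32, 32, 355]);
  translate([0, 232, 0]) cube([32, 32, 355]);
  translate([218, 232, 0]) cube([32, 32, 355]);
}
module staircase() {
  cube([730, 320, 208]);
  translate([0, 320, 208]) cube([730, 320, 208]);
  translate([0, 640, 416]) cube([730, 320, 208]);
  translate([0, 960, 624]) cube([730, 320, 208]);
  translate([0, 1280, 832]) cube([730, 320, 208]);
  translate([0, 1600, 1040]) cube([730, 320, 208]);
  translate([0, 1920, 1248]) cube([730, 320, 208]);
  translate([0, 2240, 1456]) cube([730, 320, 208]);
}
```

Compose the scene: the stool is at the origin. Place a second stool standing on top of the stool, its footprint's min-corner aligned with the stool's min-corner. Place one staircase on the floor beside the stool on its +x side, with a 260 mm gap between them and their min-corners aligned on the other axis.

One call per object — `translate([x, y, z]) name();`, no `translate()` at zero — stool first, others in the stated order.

stool();
translate([0, 0, 384]) stool_2();
translate([523, 0, 0]) staircase();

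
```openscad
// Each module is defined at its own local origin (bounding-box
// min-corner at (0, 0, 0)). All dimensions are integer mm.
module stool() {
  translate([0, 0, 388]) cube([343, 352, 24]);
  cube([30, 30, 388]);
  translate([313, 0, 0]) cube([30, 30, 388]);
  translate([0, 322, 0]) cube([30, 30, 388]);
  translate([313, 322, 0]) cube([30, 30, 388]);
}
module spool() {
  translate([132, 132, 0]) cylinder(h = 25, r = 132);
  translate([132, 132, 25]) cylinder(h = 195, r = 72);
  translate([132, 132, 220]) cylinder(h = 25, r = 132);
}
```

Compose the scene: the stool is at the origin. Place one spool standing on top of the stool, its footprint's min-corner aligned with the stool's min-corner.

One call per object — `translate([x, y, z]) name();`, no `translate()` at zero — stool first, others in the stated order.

stool();
translate([0, 0, 412]) spool();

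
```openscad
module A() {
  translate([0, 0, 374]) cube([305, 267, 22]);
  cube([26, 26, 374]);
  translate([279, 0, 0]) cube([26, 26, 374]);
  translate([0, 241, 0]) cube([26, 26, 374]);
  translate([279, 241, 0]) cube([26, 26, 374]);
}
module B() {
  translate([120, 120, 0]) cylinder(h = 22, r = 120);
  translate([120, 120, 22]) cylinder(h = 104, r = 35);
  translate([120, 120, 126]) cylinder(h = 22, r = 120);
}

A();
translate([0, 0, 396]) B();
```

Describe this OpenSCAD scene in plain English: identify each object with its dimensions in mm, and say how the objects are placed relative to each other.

A is a four-legged stool. The seat is a 305×267×22 mm slab whose top surface is at z = 396 mm; four square legs, each 26×26 mm in cross-section, run from the floor (z = 0) to the underside of the seat, each flush with a corner of the seat.

B is a spool: two coaxial disc flanges of radius 120 mm and thickness 22 mm, joined by a core cylinder of radius 35 mm and height 104 mm. The lower flange rests on z = 0 and the three cylinders share a vertical axis.

The spool is on top of the stool.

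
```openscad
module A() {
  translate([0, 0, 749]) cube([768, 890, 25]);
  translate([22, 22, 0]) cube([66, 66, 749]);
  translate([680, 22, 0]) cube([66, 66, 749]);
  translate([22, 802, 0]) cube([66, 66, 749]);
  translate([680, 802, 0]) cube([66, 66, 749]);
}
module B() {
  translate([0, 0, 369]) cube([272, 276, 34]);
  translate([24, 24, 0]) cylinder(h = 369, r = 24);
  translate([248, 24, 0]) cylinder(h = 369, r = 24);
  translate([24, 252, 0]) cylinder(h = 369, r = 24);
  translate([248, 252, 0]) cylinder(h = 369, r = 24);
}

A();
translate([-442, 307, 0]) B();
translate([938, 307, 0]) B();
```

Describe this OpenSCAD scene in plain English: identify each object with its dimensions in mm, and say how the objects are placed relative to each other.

A is a rectangular dining table. The top is 768×890×25 mm with its upper surface at z = 774 mm. It stands on four 66×66 mm square legs, each inset 22 mm from the nearest pair of top edges, running from the floor to the underside of the top.

B is a four-legged stool. The seat is a 272×276×34 mm slab whose top surface is at z = 403 mm; four round legs, each 48 mm in diameter, run from the floor (z = 0) to the underside of the seat, each leg's axis is inset half a diameter from the nearest pair of seat edges (so the leg's bounding box is flush with the corner).

Two stools sit around the table at the −x, +x sides.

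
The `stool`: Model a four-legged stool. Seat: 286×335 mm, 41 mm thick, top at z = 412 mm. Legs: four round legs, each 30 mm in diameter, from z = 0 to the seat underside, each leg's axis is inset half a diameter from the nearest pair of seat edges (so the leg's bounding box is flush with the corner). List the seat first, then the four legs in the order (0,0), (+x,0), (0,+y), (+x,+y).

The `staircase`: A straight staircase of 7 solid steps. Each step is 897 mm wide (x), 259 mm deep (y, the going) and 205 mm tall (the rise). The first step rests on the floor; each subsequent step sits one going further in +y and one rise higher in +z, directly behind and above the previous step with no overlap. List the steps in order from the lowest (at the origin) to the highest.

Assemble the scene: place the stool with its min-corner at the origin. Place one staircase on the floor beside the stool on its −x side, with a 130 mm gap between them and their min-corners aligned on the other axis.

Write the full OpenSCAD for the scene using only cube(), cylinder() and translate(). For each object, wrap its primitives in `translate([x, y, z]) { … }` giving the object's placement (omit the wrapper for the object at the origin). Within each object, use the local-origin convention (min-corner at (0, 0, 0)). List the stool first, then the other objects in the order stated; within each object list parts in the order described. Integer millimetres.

translate([0, 0, 371]) cube([286, 335, 41]);
translate([15, 15, 0]) cylinder(h = 371, r = 15);
translate([271, 15, 0]) cylinder(h = 371, r = 15);
translate([15, 320, 0]) cylinder(h = 371, r = 15);
translate([271, 320, 0]) cylinder(h = 371, r = 15);
translate([-1027, 0, 0]) {
  cube([897, 259, 205]);
  translate([0, 259, 205]) cube([897, 259, 205]);
  translate([0, 518, 410]) cube([897, 259, 205]);
  translate([0, 777, 615]) cube([897, 259, 205]);
  translate([0, 1036, 820]) cube([897, 259, 205]);
  translate([0, 1295, 1025]) cube([897, 259, 205]);
  translate([0, 1554, 1230]) cube([897, 259, 205]);
}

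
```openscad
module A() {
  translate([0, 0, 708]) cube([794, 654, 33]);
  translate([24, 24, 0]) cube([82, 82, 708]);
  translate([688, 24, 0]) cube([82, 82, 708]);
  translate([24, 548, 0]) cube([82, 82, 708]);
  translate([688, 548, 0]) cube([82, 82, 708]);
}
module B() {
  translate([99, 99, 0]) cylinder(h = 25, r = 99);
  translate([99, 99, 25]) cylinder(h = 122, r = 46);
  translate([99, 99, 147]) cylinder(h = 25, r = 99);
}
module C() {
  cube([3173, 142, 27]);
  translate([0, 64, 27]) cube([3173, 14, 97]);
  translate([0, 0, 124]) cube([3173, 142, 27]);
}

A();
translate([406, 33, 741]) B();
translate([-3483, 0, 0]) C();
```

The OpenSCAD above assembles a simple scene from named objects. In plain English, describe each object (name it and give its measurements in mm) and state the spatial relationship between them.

A is a table with a 794×654 mm rectangular top, 33 mm thick, top surface at z = 741 mm, supported by four 82×82 mm square legs, each inset 24 mm from the nearest pair of top edges, running from the floor.

B is a spool: two coaxial disc flanges of radius 99 mm and thickness 25 mm, joined by a core cylinder of radius 46 mm and height 122 mm. The lower flange rests on z = 0 and the three cylinders share a vertical axis.

C is an I-beam lying along x, 3173 mm long. Overall section height 151 mm. Two flanges 142 mm wide (y) and 27 mm thick, one on the floor and one at the top; a web 14 mm thick runs between them, centred on the flange width.

The spool is on top of the table. The I-beam is on the floor beside the table on its −x side.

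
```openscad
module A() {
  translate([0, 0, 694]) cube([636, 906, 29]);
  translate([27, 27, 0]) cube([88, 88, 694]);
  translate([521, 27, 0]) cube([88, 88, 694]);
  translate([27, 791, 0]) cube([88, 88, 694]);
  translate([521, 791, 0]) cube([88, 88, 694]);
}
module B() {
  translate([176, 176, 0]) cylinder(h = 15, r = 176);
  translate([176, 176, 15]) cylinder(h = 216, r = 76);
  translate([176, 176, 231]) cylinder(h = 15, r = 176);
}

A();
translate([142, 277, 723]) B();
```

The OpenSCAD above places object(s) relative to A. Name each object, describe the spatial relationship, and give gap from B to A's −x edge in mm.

The spool's min-x is at 142; the table's min-x is 0; gap = 142 mm.

A is a table. B is a spool. The spool is on top of the table, centred. The gap from the spool to the table's −x edge is 142 mm.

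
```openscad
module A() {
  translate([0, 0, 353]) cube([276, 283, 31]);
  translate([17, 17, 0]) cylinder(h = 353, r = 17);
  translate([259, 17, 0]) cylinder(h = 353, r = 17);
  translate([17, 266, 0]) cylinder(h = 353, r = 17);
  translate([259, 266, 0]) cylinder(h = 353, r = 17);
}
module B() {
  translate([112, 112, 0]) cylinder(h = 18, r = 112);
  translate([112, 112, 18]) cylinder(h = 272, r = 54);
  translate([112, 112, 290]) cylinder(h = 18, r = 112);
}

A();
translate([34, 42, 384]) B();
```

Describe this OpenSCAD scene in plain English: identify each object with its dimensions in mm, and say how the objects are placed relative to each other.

A is a four-legged stool. The seat is a 276×283×31 mm slab whose top surface is at z = 384 mm; four round legs, each 34 mm in diameter, run from the floor (z = 0) to the underside of the seat, each leg's axis is inset half a diameter from the nearest pair of seat edges (so the leg's bounding box is flush with the corner).

B is a spool: two coaxial disc flanges of radius 112 mm and thickness 18 mm, joined by a core cylinder of radius 54 mm and height 272 mm. The lower flange rests on z = 0 and the three cylinders share a vertical axis.

The spool is on top of the stool.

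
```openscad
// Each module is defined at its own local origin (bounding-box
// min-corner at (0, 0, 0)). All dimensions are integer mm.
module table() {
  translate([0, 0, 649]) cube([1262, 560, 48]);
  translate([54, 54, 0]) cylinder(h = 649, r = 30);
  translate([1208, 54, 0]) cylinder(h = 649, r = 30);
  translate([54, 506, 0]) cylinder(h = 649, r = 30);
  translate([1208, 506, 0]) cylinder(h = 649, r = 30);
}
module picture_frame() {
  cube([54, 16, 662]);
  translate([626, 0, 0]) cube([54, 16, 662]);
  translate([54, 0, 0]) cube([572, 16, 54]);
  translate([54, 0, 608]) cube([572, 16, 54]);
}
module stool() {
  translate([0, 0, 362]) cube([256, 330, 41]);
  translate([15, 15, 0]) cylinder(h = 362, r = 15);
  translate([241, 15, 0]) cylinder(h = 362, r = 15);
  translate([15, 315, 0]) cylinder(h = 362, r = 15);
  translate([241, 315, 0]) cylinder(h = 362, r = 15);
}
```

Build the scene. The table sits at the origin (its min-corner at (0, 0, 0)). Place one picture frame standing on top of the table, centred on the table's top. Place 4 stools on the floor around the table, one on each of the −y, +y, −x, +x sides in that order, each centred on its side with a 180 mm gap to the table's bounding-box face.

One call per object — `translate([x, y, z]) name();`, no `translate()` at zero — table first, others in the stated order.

table();
translate([291, 272, 697]) picture_frame();
translate([503, -510, 0]) stool();
translate([503, 740, 0]) stool();
translate([-436, 115, 0]) stool();
translate([1442, 115, 0]) stool();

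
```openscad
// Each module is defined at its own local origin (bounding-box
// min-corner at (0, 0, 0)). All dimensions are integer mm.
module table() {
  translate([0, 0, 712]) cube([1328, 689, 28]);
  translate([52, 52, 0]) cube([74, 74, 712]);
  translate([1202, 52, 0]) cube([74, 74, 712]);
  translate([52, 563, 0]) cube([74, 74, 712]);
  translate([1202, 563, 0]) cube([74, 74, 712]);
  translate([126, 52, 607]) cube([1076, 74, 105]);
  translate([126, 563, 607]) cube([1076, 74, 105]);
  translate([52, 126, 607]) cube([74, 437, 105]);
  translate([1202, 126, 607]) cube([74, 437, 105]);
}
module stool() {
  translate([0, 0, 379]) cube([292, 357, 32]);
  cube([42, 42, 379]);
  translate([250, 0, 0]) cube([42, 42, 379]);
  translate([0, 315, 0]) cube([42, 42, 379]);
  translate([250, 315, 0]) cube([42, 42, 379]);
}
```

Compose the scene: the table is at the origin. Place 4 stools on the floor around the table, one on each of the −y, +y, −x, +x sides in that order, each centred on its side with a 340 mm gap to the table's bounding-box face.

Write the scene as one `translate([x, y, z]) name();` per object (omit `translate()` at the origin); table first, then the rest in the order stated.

table();
translate([518, -697, 0]) stool();
translate([518, 1029, 0]) stool();
translate([-632, 166, 0]) stool();
translate([1668, 166, 0]) stool();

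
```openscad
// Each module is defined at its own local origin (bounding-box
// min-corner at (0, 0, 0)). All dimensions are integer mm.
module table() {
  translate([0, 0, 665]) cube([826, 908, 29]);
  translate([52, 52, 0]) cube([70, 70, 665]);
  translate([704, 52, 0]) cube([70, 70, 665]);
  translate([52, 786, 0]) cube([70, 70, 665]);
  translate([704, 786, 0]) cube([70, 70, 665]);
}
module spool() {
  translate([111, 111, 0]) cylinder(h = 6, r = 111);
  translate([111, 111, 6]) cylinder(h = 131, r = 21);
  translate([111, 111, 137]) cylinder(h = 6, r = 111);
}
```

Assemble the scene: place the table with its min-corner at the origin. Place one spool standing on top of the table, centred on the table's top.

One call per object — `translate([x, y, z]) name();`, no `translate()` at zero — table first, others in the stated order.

table();
translate([302, 343, 694]) spool();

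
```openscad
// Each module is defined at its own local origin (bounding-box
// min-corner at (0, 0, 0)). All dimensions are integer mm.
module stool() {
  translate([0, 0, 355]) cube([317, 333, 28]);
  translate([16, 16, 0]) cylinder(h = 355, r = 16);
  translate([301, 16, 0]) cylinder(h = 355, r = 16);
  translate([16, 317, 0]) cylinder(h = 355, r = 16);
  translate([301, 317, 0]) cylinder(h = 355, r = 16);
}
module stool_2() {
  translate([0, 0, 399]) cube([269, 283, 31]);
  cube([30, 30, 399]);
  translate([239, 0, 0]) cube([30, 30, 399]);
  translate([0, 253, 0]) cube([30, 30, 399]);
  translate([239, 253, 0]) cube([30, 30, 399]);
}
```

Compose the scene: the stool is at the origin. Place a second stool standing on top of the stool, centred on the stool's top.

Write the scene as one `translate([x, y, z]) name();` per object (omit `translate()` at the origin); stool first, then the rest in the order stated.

stool();
translate([24, 25, 383]) stool_2();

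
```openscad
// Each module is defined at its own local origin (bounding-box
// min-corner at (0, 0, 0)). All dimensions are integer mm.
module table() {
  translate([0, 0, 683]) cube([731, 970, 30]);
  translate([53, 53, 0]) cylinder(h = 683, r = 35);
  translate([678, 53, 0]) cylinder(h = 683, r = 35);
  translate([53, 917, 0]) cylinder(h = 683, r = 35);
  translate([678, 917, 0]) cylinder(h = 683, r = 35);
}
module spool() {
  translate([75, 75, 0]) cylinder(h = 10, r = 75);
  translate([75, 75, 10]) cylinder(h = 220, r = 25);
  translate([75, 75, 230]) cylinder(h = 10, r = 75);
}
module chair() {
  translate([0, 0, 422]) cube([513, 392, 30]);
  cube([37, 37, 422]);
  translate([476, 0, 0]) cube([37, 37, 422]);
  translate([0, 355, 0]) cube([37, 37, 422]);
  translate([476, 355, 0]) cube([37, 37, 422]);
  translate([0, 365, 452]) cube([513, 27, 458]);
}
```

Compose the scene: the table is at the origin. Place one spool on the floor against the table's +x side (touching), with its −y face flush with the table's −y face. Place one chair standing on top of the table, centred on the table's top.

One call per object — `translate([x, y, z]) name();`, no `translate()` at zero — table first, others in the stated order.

table();
translate([731, 0, 0]) spool();
translate([109, 289, 713]) chair();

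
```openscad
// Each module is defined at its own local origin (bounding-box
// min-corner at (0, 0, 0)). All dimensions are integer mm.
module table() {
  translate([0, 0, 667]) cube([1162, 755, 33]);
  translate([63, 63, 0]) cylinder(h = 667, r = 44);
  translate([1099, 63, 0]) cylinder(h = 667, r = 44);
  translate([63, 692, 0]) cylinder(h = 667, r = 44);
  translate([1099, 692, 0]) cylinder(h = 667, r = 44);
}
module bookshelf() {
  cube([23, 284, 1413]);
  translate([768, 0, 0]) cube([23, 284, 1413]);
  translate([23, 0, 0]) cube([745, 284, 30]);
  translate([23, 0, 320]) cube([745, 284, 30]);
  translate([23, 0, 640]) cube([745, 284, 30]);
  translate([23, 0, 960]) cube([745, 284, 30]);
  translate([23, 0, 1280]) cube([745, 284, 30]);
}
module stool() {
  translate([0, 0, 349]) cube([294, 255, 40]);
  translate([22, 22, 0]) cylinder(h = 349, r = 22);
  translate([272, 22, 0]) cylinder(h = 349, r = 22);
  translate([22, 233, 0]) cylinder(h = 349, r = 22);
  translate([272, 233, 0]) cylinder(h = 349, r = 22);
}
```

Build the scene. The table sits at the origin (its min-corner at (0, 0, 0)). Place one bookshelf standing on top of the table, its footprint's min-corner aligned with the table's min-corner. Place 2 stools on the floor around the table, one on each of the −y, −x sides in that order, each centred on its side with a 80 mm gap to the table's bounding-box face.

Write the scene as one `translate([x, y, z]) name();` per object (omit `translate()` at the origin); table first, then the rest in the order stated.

table();
translate([0, 0, 700]) bookshelf();
translate([434, -335, 0]) stool();
translate([-374, 250, 0]) stool();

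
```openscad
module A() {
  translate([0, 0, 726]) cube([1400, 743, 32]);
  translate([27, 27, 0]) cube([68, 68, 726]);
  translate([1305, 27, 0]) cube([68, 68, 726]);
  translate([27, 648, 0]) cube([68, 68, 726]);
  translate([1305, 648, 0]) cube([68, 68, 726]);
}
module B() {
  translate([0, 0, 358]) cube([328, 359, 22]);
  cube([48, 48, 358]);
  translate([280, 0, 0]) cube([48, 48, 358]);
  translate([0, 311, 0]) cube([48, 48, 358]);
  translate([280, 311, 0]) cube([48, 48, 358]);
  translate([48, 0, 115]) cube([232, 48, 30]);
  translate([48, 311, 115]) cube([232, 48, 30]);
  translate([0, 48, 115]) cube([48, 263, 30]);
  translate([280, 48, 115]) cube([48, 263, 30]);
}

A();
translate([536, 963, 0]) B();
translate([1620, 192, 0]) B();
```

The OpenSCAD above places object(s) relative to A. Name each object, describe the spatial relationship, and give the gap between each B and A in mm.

A is a table. B is a stool. Two stools sit around the table at the +y, +x sides. The gap between each stool and the table is 220 mm.

Each stool's nearest face is 220 mm from the table's bounding box.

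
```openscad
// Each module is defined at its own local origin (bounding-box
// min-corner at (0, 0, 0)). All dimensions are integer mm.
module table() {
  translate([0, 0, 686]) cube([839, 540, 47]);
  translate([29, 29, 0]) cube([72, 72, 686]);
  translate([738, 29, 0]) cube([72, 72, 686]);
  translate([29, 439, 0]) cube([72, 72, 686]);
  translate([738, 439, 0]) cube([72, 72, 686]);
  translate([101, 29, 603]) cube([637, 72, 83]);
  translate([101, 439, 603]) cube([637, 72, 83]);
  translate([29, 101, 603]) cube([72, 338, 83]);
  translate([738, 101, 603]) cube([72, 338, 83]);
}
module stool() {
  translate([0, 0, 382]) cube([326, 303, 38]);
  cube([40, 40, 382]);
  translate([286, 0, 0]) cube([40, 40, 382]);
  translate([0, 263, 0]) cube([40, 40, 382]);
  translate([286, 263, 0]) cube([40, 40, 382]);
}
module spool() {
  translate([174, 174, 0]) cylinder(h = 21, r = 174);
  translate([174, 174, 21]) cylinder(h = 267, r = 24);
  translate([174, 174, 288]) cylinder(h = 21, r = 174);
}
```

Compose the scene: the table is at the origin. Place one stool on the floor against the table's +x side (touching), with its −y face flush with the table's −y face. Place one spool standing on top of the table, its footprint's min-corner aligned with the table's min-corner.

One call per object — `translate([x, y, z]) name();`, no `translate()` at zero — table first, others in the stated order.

table();
translate([839, 0, 0]) stool();
translate([0, 0, 733]) spool();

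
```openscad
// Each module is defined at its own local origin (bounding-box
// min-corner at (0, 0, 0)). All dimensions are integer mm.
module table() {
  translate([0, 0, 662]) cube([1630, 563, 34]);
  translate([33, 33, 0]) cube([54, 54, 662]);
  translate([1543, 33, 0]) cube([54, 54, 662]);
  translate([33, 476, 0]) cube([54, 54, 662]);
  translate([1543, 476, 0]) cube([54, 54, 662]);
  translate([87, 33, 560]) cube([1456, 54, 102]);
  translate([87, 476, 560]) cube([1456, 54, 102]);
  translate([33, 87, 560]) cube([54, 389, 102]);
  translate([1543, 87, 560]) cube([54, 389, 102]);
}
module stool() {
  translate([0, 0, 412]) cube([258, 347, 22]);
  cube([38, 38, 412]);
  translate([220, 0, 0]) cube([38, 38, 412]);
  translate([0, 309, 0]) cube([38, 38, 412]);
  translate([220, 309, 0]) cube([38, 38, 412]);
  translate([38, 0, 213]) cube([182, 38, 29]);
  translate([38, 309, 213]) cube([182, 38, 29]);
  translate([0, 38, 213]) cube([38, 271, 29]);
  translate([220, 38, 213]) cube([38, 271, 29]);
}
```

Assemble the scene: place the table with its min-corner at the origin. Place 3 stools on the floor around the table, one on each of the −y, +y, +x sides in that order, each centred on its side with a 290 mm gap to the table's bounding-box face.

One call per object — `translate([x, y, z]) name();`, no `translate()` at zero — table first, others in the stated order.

table();
translate([686, -637, 0]) stool();
translate([686, 853, 0]) stool();
translate([1920, 108, 0]) stool();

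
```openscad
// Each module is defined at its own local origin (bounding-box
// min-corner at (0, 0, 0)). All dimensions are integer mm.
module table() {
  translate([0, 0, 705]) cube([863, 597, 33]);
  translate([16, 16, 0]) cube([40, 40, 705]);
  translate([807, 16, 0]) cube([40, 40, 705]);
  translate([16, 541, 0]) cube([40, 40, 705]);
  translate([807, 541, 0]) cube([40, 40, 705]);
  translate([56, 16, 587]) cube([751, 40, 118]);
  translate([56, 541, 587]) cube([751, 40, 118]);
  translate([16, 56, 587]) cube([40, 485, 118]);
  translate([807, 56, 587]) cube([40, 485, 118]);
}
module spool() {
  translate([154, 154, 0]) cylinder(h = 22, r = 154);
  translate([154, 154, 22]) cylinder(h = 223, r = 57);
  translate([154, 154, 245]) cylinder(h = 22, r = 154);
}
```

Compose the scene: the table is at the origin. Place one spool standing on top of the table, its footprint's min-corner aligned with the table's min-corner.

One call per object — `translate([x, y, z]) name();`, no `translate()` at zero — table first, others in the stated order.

table();
translate([0, 0, 738]) spool();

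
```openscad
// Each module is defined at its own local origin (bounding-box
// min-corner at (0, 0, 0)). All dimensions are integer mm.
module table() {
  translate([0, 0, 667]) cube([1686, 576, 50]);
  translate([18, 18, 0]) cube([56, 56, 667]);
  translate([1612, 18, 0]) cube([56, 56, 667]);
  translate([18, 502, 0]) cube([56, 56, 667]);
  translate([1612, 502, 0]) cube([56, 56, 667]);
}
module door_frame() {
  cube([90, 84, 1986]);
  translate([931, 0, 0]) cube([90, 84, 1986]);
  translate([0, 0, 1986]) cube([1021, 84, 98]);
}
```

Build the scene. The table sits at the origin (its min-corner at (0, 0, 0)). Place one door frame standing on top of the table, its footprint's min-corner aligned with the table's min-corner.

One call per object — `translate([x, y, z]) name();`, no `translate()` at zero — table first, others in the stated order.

table();
translate([0, 0, 717]) door_frame();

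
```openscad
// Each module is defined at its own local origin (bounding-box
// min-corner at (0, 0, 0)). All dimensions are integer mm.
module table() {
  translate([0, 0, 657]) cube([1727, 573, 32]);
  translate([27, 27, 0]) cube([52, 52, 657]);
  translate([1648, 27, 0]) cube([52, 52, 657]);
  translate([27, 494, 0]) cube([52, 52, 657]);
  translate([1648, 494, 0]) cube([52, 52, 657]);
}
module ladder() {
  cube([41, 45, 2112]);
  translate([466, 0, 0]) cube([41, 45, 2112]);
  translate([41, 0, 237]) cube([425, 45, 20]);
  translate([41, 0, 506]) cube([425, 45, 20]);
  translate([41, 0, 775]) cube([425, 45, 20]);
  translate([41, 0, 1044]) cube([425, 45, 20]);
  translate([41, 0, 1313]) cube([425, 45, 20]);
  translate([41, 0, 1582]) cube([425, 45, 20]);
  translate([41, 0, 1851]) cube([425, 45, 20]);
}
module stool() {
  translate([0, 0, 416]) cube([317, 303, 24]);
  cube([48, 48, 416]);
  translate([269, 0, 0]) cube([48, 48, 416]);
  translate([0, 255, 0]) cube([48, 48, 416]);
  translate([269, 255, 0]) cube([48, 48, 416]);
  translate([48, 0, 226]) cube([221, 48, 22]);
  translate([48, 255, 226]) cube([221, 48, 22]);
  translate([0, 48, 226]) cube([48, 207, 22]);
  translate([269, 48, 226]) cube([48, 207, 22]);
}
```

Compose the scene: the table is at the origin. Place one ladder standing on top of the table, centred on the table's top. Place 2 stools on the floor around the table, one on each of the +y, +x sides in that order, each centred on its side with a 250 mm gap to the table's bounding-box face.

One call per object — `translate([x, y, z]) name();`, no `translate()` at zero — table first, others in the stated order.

table();
translate([610, 264, 689]) ladder();
translate([705, 823, 0]) stool();
translate([1977, 135, 0]) stool();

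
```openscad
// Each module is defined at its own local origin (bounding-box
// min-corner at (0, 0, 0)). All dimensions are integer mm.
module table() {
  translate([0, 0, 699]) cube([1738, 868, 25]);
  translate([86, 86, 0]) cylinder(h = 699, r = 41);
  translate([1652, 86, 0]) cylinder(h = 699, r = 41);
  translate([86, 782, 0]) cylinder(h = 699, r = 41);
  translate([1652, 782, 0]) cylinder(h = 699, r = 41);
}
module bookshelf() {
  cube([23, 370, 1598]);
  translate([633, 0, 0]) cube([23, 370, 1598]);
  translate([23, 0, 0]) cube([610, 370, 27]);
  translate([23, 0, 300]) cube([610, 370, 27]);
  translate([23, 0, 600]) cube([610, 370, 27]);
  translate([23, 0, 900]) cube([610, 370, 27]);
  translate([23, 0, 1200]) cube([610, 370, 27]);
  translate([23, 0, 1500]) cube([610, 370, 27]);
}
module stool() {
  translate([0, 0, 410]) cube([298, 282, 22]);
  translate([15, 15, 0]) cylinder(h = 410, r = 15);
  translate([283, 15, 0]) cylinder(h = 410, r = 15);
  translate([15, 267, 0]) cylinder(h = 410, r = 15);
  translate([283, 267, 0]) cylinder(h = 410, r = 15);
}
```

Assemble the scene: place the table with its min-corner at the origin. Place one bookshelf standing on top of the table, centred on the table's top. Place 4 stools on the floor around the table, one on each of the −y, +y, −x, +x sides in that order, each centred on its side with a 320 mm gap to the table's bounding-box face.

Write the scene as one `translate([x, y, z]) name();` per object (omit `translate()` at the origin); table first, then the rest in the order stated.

table();
translate([541, 249, 724]) bookshelf();
translate([720, -602, 0]) stool();
translate([720, 1188, 0]) stool();
translate([-618, 293, 0]) stool();
translate([2058, 293, 0]) stool();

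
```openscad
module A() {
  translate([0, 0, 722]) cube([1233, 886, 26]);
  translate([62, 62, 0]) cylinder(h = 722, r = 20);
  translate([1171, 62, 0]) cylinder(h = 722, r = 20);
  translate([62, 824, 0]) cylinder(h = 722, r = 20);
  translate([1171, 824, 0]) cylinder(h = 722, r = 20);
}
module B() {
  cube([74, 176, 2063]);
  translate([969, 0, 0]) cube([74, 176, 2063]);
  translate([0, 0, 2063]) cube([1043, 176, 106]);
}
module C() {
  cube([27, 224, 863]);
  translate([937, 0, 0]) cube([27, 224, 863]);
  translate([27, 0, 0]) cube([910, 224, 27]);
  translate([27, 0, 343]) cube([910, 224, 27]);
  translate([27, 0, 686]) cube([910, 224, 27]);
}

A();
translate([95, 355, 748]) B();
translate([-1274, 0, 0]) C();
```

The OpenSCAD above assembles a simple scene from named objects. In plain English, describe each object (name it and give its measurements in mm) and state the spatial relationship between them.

A is a rectangular dining table. The top is 1233×886×26 mm with its upper surface at z = 748 mm. It stands on four round legs of 40 mm diameter, each leg's bounding box inset 42 mm from the nearest pair of top edges, running from the floor to the underside of the top.

B is a rectangular door frame: two vertical jambs of 74×176 mm section, 2063 mm tall, with a clear opening 895 mm wide between their inner faces. A header 106 mm tall and 176 mm deep lies on top of the jambs and spans the full outside width.

C is a bookshelf 964 mm wide overall, 224 mm deep and 863 mm tall. The two sides are 27 mm thick vertical panels. 3 horizontal shelves of 27 mm thickness span between the inner faces of the sides; the lowest shelf sits on the floor and shelves are stacked with a clear vertical gap of 316 mm between each pair.

The door frame is on top of the table, centred. The bookshelf is on the floor beside the table on its −x side.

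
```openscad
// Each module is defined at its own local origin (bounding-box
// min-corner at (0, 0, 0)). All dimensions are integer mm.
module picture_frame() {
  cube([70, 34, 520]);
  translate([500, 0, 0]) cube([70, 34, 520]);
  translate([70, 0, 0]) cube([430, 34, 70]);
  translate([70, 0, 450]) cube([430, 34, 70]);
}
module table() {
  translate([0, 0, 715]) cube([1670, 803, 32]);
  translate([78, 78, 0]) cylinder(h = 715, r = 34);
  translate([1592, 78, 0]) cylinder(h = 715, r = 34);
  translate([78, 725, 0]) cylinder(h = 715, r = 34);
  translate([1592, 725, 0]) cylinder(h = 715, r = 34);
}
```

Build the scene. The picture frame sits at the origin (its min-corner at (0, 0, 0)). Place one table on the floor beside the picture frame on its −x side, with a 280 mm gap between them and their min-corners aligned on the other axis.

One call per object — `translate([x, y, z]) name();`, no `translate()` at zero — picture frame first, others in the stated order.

picture_frame();
translate([-1950, 0, 0]) table();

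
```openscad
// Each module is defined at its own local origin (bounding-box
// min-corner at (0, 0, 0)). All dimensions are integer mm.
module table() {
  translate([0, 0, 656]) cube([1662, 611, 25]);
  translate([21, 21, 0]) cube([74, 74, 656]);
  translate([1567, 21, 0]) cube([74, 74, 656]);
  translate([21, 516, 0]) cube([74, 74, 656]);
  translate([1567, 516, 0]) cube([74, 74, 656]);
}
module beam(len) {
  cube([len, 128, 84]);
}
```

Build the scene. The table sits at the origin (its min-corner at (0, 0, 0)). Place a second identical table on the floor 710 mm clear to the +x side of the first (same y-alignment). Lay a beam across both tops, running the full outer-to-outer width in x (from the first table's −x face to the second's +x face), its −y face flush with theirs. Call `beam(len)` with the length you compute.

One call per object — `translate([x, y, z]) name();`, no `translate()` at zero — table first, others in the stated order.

table();
translate([2372, 0, 0]) table();
translate([0, 0, 681]) beam(4034);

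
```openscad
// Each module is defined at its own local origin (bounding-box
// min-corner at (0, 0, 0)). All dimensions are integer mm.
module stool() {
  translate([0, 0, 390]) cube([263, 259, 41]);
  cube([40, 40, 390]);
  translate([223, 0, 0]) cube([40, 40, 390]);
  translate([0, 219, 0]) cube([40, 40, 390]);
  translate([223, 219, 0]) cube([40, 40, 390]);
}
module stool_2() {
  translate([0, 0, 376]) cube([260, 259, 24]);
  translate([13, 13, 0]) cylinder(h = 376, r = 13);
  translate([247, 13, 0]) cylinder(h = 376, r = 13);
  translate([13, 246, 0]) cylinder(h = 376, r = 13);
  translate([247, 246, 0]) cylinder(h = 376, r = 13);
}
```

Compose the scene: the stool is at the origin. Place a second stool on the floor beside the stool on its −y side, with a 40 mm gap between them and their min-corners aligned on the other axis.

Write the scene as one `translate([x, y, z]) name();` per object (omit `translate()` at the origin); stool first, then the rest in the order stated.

stool();
translate([0, -299, 0]) stool_2();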